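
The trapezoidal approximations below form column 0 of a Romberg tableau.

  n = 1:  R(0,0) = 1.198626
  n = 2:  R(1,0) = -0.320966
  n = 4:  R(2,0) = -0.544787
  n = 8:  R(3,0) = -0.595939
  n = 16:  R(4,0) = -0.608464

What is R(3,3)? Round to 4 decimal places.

R(1,1) = (4·(-0.320966) − 1.198626) / 3 = -0.827497
R(2,1) = (4·(-0.544787) − (-0.320966)) / 3 = -0.619394
R(3,1) = (4·(-0.595939) − (-0.544787)) / 3 = -0.612990
R(2,2) = -0.619394 + (-0.619394 − (-0.827497))/15 = -0.605520
R(3,2) = (16·(-0.612990) − (-0.619394)) / 15 = -0.612563
R(3,3) = -0.612563 + (-0.612563 − (-0.605520))/63 = -0.612675
(Column j=1 coincides with Simpson's rule on the same nodes.)

-0.6127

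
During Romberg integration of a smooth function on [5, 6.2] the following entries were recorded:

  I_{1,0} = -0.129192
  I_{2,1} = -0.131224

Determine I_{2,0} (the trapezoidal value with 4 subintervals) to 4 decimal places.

-0.1307

From I_{2,1} = (4·I_{2,0} − I_{1,0})/3, solve for I_{2,0}:
4·I_{2,0} = 3·(-0.131224) + (-0.129192) = -0.522864
I_{2,0} = -0.130716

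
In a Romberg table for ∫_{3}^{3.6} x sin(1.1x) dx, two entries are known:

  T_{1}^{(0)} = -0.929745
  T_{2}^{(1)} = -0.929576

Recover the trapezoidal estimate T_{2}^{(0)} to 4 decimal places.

-0.9296

From T_{2}^{(1)} = (4·T_{2}^{(0)} − T_{1}^{(0)})/3, solve for T_{2}^{(0)}:
4·T_{2}^{(0)} = 3·(-0.929576) + (-0.929745) = -3.718473
T_{2}^{(0)} = -0.929618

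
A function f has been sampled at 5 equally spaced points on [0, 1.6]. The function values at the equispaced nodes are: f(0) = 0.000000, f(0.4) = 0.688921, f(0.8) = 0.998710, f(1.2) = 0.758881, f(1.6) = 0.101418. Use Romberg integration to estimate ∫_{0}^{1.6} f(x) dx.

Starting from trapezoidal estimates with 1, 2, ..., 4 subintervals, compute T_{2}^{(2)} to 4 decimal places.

1.0493

T_{0}^{(0)} (trapezoid, 1 panel, h=1.6000): 0.081134
T_{1}^{(0)} (trapezoid, 2 panels, h=0.8000): 0.839535
T_{2}^{(0)} (trapezoid, 4 panels, h=0.4000): 0.998888
T_{1}^{(1)} = 0.839535 + (0.839535 − 0.081134)/3 = 1.092335
T_{2}^{(1)} = 0.998888 + (0.998888 − 0.839535)/3 = 1.052006
T_{2}^{(2)} = 1.052006 + (1.052006 − 1.092335)/15 = 1.049317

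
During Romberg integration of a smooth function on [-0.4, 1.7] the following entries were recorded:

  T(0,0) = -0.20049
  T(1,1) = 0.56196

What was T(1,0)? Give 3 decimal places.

0.371

From T(1,1) = (4·T(1,0) − T(0,0))/3, solve for T(1,0):
4·T(1,0) = 3·0.56196 + (-0.20049) = 1.48539
T(1,0) = 0.37135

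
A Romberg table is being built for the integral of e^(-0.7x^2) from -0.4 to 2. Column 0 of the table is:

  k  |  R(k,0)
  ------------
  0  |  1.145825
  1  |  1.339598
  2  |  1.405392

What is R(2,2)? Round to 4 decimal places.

1.4289

R(1,1) = 1.339598 + (1.339598 − 1.145825)/3 = 1.404189
R(2,1) = 1.405392 + (1.405392 − 1.339598)/3 = 1.427323
R(2,2) = (16·1.427323 − 1.404189) / 15 = 1.428865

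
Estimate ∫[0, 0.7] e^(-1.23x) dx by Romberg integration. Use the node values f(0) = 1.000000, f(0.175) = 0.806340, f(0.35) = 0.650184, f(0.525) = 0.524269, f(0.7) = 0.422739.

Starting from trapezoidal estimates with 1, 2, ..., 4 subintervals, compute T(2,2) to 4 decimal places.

0.4693

T(0,0) (trapezoid, 1 panel, h=0.7000): 0.497959
T(1,0) (trapezoid, 2 panels, h=0.3500): 0.476544
T(2,0) (trapezoid, 4 panels, h=0.1750): 0.471128
T(1,1) = 0.476544 + (0.476544 − 0.497959)/3 = 0.469406
T(2,1) = 0.471128 + (0.471128 − 0.476544)/3 = 0.469323
T(2,2) = 0.469323 + (0.469323 − 0.469406)/15 = 0.469317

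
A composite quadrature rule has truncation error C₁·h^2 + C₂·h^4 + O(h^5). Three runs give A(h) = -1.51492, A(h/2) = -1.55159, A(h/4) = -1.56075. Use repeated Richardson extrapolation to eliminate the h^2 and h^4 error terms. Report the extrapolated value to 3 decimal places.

First eliminate the h^2 term (factor 2^2 = 4):
  B₁ = (4·(-1.55159) − (-1.51492))/3 = -1.56381
  B₂ = (4·(-1.56075) − (-1.55159))/3 = -1.56380
Then eliminate the h^4 term (factor 2^4 = 16):
  (16·(-1.56380) − (-1.56381))/15 = -1.56380

-1.564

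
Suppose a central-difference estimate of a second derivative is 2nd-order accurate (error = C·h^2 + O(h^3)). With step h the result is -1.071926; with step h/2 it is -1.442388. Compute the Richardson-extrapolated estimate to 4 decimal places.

-1.5659

Extrapolated value = (4·A(h/2) − A(h)) / (4 − 1)
= (4·(-1.442388) − (-1.071926)) / 3
= -4.697626 / 3 = -1.565875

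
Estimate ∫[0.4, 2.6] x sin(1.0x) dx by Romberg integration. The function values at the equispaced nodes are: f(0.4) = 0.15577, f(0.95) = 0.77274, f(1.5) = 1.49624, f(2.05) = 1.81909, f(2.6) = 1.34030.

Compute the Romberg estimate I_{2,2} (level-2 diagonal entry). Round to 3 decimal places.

I_{0,0} (trapezoid, 1 panel, h=2.2000): 1.64568
I_{1,0} (trapezoid, 2 panels, h=1.1000): 2.46870
I_{2,0} (trapezoid, 4 panels, h=0.5500): 2.65986
I_{1,1} = 2.46870 + (2.46870 − 1.64568)/3 = 2.74304
I_{2,1} = 2.65986 + (2.65986 − 2.46870)/3 = 2.72358
I_{2,2} = 2.72358 + (2.72358 − 2.74304)/15 = 2.72228

2.722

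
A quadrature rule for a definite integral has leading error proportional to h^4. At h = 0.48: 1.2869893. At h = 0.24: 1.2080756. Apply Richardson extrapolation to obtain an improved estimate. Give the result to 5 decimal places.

Extrapolated value = (16·A(h/2) − A(h)) / (16 − 1)
= (16·1.2080756 − 1.2869893) / 15
= 18.0422203 / 15 = 1.2028147

1.20281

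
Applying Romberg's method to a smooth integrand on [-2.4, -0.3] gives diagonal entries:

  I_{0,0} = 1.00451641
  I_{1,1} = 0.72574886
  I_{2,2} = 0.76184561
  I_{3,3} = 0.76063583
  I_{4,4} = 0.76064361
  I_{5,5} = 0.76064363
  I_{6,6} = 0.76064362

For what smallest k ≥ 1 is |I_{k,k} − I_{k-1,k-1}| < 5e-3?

|I_{1,1} − I_{0,0}| = 0.27876755 ≥ 5e-3
|I_{2,2} − I_{1,1}| = 0.03609675 ≥ 5e-3
|I_{3,3} − I_{2,2}| = 0.00120978 < 5e-3

k = 3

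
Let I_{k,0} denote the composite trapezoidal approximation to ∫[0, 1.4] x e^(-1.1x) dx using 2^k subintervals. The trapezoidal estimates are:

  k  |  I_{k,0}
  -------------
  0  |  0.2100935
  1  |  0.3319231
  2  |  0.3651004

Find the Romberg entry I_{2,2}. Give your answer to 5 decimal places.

0.37640

I_{1,1} = (4·0.3319231 − 0.2100935) / 3 = 0.3725330
I_{2,1} = 0.3651004 + (0.3651004 − 0.3319231)/3 = 0.3761595
I_{2,2} = 0.3761595 + (0.3761595 − 0.3725330)/15 = 0.3764013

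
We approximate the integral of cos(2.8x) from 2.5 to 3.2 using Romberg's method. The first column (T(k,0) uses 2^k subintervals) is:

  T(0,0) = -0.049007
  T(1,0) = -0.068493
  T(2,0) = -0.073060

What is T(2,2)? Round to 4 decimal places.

T(1,1) = (4·(-0.068493) − (-0.049007)) / 3 = -0.074988
T(2,1) = -0.073060 + (-0.073060 − (-0.068493))/3 = -0.074582
T(2,2) = (16·(-0.074582) − (-0.074988)) / 15 = -0.074555

-0.0746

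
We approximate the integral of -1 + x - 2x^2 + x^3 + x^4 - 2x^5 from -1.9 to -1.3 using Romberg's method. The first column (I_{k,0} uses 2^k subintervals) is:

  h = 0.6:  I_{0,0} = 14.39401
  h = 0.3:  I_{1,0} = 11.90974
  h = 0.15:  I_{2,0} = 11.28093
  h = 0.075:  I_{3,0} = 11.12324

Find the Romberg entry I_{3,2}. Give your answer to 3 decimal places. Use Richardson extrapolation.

11.071

I_{2,1} = (4·11.28093 − 11.90974) / 3 = 11.07133
I_{3,1} = (4·11.12324 − 11.28093) / 3 = 11.07068
I_{3,2} = 11.07068 + (11.07068 − 11.07133)/15 = 11.07064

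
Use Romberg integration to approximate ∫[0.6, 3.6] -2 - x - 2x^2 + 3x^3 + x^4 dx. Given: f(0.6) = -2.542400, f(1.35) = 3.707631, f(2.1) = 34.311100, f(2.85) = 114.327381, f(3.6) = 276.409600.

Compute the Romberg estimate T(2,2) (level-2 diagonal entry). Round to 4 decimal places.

T(0,0) (trapezoid, 1 panel, h=3.0000): 410.800800
T(1,0) (trapezoid, 2 panels, h=1.5000): 256.867050
T(2,0) (trapezoid, 4 panels, h=0.7500): 216.959784
T(1,1) = 256.867050 + (256.867050 − 410.800800)/3 = 205.555800
T(2,1) = 216.959784 + (216.959784 − 256.867050)/3 = 203.657362
T(2,2) = 203.657362 + (203.657362 − 205.555800)/15 = 203.530799

203.5308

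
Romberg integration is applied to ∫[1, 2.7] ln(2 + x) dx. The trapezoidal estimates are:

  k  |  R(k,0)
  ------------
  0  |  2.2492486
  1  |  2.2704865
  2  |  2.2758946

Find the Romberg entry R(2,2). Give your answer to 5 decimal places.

Richardson extrapolation on the trapezoidal column (denominator 4−1=3):
R(1,1) = (4·2.2704865 − 2.2492486) / 3 = 2.2775658
R(2,1) = (4·2.2758946 − 2.2704865) / 3 = 2.2776973
R(2,2) = 2.2776973 + (2.2776973 − 2.2775658)/15 = 2.2777061

2.27771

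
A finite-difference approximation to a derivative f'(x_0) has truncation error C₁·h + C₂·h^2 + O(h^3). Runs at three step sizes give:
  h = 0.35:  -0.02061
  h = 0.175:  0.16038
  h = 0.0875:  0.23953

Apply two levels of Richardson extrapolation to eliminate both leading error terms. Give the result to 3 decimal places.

0.311

First eliminate the h term (factor 2^1 = 2):
  B₁ = (2·0.16038 − (-0.02061))/1 = 0.34137
  B₂ = (2·0.23953 − 0.16038)/1 = 0.31868
Then eliminate the h^2 term (factor 2^2 = 4):
  (4·0.31868 − 0.34137)/3 = 0.31112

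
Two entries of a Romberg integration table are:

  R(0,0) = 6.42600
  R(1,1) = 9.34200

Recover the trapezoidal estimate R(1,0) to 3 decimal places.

From R(1,1) = (4·R(1,0) − R(0,0))/3, solve for R(1,0):
4·R(1,0) = 3·9.34200 + 6.42600 = 34.45200
R(1,0) = 8.61300

8.613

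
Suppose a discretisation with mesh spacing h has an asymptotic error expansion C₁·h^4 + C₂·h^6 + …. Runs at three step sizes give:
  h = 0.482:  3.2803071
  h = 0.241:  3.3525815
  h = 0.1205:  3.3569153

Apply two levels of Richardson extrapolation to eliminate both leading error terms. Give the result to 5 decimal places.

3.35720

First eliminate the h^4 term (factor 2^4 = 16):
  B₁ = (16·3.3525815 − 3.2803071)/15 = 3.3573998
  B₂ = (16·3.3569153 − 3.3525815)/15 = 3.3572042
Then eliminate the h^6 term (factor 2^6 = 64):
  (64·3.3572042 − 3.3573998)/63 = 3.3572011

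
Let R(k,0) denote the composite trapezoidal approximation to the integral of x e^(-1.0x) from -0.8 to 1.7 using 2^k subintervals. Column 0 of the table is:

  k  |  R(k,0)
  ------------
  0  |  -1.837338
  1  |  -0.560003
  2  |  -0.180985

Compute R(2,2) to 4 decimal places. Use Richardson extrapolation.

-0.0493

R(1,1) = (4·(-0.560003) − (-1.837338)) / 3 = -0.134225
R(2,1) = -0.180985 + (-0.180985 − (-0.560003))/3 = -0.054646
R(2,2) = -0.054646 + (-0.054646 − (-0.134225))/15 = -0.049341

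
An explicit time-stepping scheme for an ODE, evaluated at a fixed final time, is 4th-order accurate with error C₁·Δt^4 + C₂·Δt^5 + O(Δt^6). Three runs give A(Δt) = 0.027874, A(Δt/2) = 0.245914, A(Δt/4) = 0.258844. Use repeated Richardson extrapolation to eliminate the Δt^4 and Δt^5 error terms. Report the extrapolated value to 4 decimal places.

0.2597

First eliminate the Δt^4 term (factor 2^4 = 16):
  B₁ = (16·0.245914 − 0.027874)/15 = 0.260450
  B₂ = (16·0.258844 − 0.245914)/15 = 0.259706
Then eliminate the Δt^5 term (factor 2^5 = 32):
  (32·0.259706 − 0.260450)/31 = 0.259682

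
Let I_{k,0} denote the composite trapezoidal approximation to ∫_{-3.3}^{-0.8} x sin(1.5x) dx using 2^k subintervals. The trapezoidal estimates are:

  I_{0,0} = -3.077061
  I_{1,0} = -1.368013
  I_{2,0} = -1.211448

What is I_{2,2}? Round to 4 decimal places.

-1.1833

Richardson extrapolation on the trapezoidal column (denominator 4−1=3):
I_{1,1} = -1.368013 + (-1.368013 − (-3.077061))/3 = -0.798330
I_{2,1} = -1.211448 + (-1.211448 − (-1.368013))/3 = -1.159260
I_{2,2} = (16·(-1.159260) − (-0.798330)) / 15 = -1.183322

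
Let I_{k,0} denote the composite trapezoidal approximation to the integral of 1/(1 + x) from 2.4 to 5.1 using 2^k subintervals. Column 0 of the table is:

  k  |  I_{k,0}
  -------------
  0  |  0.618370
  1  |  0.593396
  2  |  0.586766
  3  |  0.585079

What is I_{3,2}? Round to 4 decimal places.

Richardson extrapolation on the trapezoidal column (denominator 4−1=3):
I_{2,1} = 0.586766 + (0.586766 − 0.593396)/3 = 0.584556
I_{3,1} = 0.585079 + (0.585079 − 0.586766)/3 = 0.584517
I_{3,2} = (16·0.584517 − 0.584556) / 15 = 0.584514

0.5845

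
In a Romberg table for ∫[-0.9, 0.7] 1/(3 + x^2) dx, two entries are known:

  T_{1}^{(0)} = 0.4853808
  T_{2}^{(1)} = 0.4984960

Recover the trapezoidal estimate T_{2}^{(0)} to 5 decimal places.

From T_{2}^{(1)} = (4·T_{2}^{(0)} − T_{1}^{(0)})/3, solve for T_{2}^{(0)}:
4·T_{2}^{(0)} = 3·0.4984960 + 0.4853808 = 1.9808688
T_{2}^{(0)} = 0.4952172

0.49522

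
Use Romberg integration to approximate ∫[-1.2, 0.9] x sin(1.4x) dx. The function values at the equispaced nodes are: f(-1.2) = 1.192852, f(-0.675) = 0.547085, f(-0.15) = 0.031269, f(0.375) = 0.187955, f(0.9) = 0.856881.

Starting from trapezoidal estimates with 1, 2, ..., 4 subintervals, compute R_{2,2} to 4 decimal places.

R_{0,0} (trapezoid, 1 panel, h=2.1000): 2.152220
R_{1,0} (trapezoid, 2 panels, h=1.0500): 1.108942
R_{2,0} (trapezoid, 4 panels, h=0.5250): 0.940367
R_{1,1} = 1.108942 + (1.108942 − 2.152220)/3 = 0.761183
R_{2,1} = 0.940367 + (0.940367 − 1.108942)/3 = 0.884175
R_{2,2} = 0.884175 + (0.884175 − 0.761183)/15 = 0.892374

0.8924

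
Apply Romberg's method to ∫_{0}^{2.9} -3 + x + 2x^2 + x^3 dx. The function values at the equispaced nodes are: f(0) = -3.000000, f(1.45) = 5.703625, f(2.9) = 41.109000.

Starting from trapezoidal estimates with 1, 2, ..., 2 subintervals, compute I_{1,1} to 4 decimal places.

I_{0,0} (trapezoid, 1 panel, h=2.9000): 55.258050
I_{1,0} (trapezoid, 2 panels, h=1.4500): 35.899281
I_{1,1} = 35.899281 + (35.899281 − 55.258050)/3 = 29.446358

29.4464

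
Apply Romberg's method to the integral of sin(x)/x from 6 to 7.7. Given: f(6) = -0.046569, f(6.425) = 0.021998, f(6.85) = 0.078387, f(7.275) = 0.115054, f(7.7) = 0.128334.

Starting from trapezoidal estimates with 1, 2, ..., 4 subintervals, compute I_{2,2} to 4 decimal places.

0.1114

I_{0,0} (trapezoid, 1 panel, h=1.7000): 0.069500
I_{1,0} (trapezoid, 2 panels, h=0.8500): 0.101379
I_{2,0} (trapezoid, 4 panels, h=0.4250): 0.108937
I_{1,1} = 0.101379 + (0.101379 − 0.069500)/3 = 0.112005
I_{2,1} = 0.108937 + (0.108937 − 0.101379)/3 = 0.111456
I_{2,2} = 0.111456 + (0.111456 − 0.112005)/15 = 0.111419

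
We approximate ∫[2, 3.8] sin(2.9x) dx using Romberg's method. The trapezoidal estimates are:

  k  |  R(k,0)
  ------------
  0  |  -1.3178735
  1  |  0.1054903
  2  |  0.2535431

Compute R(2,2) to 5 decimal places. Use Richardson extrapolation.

Richardson extrapolation on the trapezoidal column (denominator 4−1=3):
R(1,1) = (4·0.1054903 − (-1.3178735)) / 3 = 0.5799449
R(2,1) = 0.2535431 + (0.2535431 − 0.1054903)/3 = 0.3028940
R(2,2) = 0.3028940 + (0.3028940 − 0.5799449)/15 = 0.2844239
(Column j=1 coincides with Simpson's rule on the same nodes.)

0.28442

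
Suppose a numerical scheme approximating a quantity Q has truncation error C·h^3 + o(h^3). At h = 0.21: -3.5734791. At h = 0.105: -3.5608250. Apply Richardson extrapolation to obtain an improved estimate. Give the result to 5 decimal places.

Extrapolated value = (8·A(h/2) − A(h)) / (8 − 1)
= (8·(-3.5608250) − (-3.5734791)) / 7
= -24.9131209 / 7 = -3.5590173

-3.55902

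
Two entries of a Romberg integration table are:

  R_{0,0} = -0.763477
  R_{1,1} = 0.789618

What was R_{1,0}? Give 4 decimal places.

0.4013

From R_{1,1} = (4·R_{1,0} − R_{0,0})/3, solve for R_{1,0}:
4·R_{1,0} = 3·0.789618 + (-0.763477) = 1.605377
R_{1,0} = 0.401344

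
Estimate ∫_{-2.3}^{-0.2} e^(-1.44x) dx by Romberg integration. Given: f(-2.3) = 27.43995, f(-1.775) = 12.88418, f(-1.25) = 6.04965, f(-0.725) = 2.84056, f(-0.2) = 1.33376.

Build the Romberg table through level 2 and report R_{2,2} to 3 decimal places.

18.135

R_{0,0} (trapezoid, 1 panel, h=2.1000): 30.21240
R_{1,0} (trapezoid, 2 panels, h=1.0500): 21.45833
R_{2,0} (trapezoid, 4 panels, h=0.5250): 18.98465
R_{1,1} = 21.45833 + (21.45833 − 30.21240)/3 = 18.54031
R_{2,1} = 18.98465 + (18.98465 − 21.45833)/3 = 18.16009
R_{2,2} = 18.16009 + (18.16009 − 18.54031)/15 = 18.13474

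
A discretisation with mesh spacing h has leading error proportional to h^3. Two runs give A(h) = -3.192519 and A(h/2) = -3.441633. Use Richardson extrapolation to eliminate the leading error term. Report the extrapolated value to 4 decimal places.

-3.4772

Extrapolated value = (8·A(h/2) − A(h)) / (8 − 1)
= (8·(-3.441633) − (-3.192519)) / 7
= -24.340545 / 7 = -3.477221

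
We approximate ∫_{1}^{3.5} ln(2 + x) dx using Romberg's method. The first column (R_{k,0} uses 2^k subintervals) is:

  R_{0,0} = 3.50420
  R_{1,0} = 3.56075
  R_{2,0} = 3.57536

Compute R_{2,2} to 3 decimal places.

3.580

R_{1,1} = (4·3.56075 − 3.50420) / 3 = 3.57960
R_{2,1} = (4·3.57536 − 3.56075) / 3 = 3.58023
R_{2,2} = 3.58023 + (3.58023 − 3.57960)/15 = 3.58027
(Column j=1 coincides with Simpson's rule on the same nodes.)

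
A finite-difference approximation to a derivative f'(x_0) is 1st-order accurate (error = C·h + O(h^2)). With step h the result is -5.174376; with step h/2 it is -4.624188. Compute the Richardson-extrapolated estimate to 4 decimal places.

-4.0740

Extrapolated value = (2·A(h/2) − A(h)) / (2 − 1)
= (2·(-4.624188) − (-5.174376)) / 1
= -4.074000 / 1 = -4.074000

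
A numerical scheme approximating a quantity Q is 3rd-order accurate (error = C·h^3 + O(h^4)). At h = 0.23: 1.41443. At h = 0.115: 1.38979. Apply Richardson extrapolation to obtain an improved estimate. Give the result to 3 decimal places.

1.386

Extrapolated value = (8·A(h/2) − A(h)) / (8 − 1)
= (8·1.38979 − 1.41443) / 7
= 9.70389 / 7 = 1.38627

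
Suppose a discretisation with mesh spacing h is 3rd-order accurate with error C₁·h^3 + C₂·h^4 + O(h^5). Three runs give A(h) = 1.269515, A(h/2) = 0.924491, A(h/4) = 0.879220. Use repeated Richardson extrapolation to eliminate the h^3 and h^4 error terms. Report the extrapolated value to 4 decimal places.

First eliminate the h^3 term (factor 2^3 = 8):
  B₁ = (8·0.924491 − 1.269515)/7 = 0.875202
  B₂ = (8·0.879220 − 0.924491)/7 = 0.872753
Then eliminate the h^4 term (factor 2^4 = 16):
  (16·0.872753 − 0.875202)/15 = 0.872590

0.8726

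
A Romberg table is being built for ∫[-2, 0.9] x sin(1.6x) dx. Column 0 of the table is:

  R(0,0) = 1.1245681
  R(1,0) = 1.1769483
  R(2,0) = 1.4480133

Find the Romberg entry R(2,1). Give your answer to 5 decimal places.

Richardson extrapolation on the trapezoidal column (denominator 4−1=3):
R(2,1) = 1.4480133 + (1.4480133 − 1.1769483)/3 = 1.5383683

1.53837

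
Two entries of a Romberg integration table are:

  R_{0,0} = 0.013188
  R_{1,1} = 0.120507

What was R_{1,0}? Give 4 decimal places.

From R_{1,1} = (4·R_{1,0} − R_{0,0})/3, solve for R_{1,0}:
4·R_{1,0} = 3·0.120507 + 0.013188 = 0.374709
R_{1,0} = 0.093677

0.0937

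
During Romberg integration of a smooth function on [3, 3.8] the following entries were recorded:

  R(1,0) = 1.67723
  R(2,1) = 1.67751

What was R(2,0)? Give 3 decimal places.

1.677

From R(2,1) = (4·R(2,0) − R(1,0))/3, solve for R(2,0):
4·R(2,0) = 3·1.67751 + 1.67723 = 6.70976
R(2,0) = 1.67744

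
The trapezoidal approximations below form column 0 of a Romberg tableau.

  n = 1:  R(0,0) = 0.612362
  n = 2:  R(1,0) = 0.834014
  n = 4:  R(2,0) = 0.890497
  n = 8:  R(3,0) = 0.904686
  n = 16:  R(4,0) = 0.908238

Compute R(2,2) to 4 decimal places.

0.9094

R(1,1) = (4·0.834014 − 0.612362) / 3 = 0.907898
R(2,1) = (4·0.890497 − 0.834014) / 3 = 0.909325
R(2,2) = (16·0.909325 − 0.907898) / 15 = 0.909420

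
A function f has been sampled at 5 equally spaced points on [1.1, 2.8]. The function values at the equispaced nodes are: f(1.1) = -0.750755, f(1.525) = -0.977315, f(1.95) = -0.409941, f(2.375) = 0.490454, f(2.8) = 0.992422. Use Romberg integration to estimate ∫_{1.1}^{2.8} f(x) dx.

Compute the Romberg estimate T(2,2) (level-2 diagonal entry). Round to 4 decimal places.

T(0,0) (trapezoid, 1 panel, h=1.7000): 0.205417
T(1,0) (trapezoid, 2 panels, h=0.8500): -0.245741
T(2,0) (trapezoid, 4 panels, h=0.4250): -0.329787
T(1,1) = -0.245741 + (-0.245741 − 0.205417)/3 = -0.396127
T(2,1) = -0.329787 + (-0.329787 − (-0.245741))/3 = -0.357802
T(2,2) = -0.357802 + (-0.357802 − (-0.396127))/15 = -0.355247

-0.3552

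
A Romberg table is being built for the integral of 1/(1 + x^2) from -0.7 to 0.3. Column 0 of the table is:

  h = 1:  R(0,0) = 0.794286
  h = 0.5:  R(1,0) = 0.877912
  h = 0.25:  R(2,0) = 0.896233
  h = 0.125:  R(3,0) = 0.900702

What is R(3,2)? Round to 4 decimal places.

Richardson extrapolation on the trapezoidal column (denominator 4−1=3):
R(2,1) = (4·0.896233 − 0.877912) / 3 = 0.902340
R(3,1) = (4·0.900702 − 0.896233) / 3 = 0.902192
R(3,2) = 0.902192 + (0.902192 − 0.902340)/15 = 0.902182

0.9022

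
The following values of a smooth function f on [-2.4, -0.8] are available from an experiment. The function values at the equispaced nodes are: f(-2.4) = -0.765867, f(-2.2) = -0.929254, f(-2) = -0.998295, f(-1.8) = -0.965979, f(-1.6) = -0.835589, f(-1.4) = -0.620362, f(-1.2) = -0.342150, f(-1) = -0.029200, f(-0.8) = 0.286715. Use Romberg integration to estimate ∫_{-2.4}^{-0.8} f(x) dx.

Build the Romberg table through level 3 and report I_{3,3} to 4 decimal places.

-1.0006

I_{0,0} (trapezoid, 1 panel, h=1.6000): -0.383322
I_{1,0} (trapezoid, 2 panels, h=0.8000): -0.860132
I_{2,0} (trapezoid, 4 panels, h=0.4000): -0.966244
I_{3,0} (trapezoid, 8 panels, h=0.2000): -0.992081
I_{1,1} = -0.860132 + (-0.860132 − (-0.383322))/3 = -1.019069
I_{2,1} = -0.966244 + (-0.966244 − (-0.860132))/3 = -1.001615
I_{3,1} = -0.992081 + (-0.992081 − (-0.966244))/3 = -1.000693
I_{2,2} = -1.001615 + (-1.001615 − (-1.019069))/15 = -1.000451
I_{3,2} = -1.000693 + (-1.000693 − (-1.001615))/15 = -1.000632
I_{3,3} = -1.000632 + (-1.000632 − (-1.000451))/63 = -1.000635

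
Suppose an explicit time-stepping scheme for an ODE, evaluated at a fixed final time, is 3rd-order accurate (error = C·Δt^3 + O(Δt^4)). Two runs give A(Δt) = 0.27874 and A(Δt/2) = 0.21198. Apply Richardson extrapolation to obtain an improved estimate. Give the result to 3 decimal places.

The leading error scales as Δt^3; refining by a factor of 2 reduces it by 2^3 = 8.
Extrapolated value = (8·A(Δt/2) − A(Δt)) / (8 − 1)
= (8·0.21198 − 0.27874) / 7
= 1.41710 / 7 = 0.20244

0.202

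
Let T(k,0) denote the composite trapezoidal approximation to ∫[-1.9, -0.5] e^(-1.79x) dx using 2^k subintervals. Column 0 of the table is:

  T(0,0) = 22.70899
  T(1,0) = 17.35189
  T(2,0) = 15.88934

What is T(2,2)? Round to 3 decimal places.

T(1,1) = (4·17.35189 − 22.70899) / 3 = 15.56619
T(2,1) = (4·15.88934 − 17.35189) / 3 = 15.40182
T(2,2) = 15.40182 + (15.40182 − 15.56619)/15 = 15.39086

15.391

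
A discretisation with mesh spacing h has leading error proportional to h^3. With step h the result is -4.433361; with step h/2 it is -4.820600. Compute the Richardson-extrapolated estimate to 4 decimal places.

-4.8759

Extrapolated value = (8·A(h/2) − A(h)) / (8 − 1)
= (8·(-4.820600) − (-4.433361)) / 7
= -34.131439 / 7 = -4.875920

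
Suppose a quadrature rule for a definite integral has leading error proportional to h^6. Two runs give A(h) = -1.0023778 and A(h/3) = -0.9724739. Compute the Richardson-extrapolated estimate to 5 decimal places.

The leading error scales as h^6; refining by a factor of 3 reduces it by 3^6 = 729.
Extrapolated value = (729·A(h/3) − A(h)) / (729 − 1)
= (729·(-0.9724739) − (-1.0023778)) / 728
= -707.9310953 / 728 = -0.9724328

-0.97243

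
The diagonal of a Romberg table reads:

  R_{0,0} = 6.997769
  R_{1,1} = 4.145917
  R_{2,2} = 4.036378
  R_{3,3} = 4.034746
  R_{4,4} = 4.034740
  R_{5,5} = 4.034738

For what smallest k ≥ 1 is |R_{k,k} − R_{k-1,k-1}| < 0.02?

|R_{1,1} − R_{0,0}| = 2.851852 ≥ 0.02
|R_{2,2} − R_{1,1}| = 0.109539 ≥ 0.02
|R_{3,3} − R_{2,2}| = 0.001632 < 0.02

k = 3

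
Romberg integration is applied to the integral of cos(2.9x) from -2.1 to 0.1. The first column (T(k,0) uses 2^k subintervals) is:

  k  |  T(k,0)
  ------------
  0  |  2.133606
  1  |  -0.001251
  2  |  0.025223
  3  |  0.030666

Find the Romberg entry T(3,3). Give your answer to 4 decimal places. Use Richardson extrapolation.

0.0316

Richardson extrapolation on the trapezoidal column (denominator 4−1=3):
T(1,1) = -0.001251 + (-0.001251 − 2.133606)/3 = -0.712870
T(2,1) = (4·0.025223 − (-0.001251)) / 3 = 0.034048
T(3,1) = 0.030666 + (0.030666 − 0.025223)/3 = 0.032480
T(2,2) = (16·0.034048 − (-0.712870)) / 15 = 0.083843
T(3,2) = 0.032480 + (0.032480 − 0.034048)/15 = 0.032375
T(3,3) = 0.032375 + (0.032375 − 0.083843)/63 = 0.031558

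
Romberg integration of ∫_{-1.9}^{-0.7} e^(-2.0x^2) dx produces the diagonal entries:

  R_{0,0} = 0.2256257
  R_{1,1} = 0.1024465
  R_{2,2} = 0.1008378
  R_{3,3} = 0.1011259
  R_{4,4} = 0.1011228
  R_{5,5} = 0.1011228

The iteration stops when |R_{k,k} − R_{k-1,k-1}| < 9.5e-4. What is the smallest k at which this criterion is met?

|R_{1,1} − R_{0,0}| = 0.1231792 ≥ 9.5e-4
|R_{2,2} − R_{1,1}| = 0.0016087 ≥ 9.5e-4
|R_{3,3} − R_{2,2}| = 0.0002881 < 9.5e-4

k = 3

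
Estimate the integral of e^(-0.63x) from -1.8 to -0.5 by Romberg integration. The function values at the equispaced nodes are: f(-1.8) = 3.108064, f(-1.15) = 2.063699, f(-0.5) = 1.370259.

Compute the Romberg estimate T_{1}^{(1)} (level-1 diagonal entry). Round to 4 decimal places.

2.7588

T_{0}^{(0)} (trapezoid, 1 panel, h=1.3000): 2.910910
T_{1}^{(0)} (trapezoid, 2 panels, h=0.6500): 2.796859
T_{1}^{(1)} = 2.796859 + (2.796859 − 2.910910)/3 = 2.758842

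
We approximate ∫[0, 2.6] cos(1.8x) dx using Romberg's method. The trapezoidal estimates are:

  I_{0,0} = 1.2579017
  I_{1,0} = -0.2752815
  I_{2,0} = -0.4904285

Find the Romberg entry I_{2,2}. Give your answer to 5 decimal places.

-0.54720

Richardson extrapolation on the trapezoidal column (denominator 4−1=3):
I_{1,1} = (4·(-0.2752815) − 1.2579017) / 3 = -0.7863426
I_{2,1} = (4·(-0.4904285) − (-0.2752815)) / 3 = -0.5621442
I_{2,2} = -0.5621442 + (-0.5621442 − (-0.7863426))/15 = -0.5471976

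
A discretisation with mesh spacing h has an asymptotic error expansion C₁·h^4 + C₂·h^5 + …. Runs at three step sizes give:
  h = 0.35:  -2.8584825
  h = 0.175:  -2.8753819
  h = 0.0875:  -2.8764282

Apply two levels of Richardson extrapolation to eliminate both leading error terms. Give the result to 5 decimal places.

First eliminate the h^4 term (factor 2^4 = 16):
  B₁ = (16·(-2.8753819) − (-2.8584825))/15 = -2.8765085
  B₂ = (16·(-2.8764282) − (-2.8753819))/15 = -2.8764980
Then eliminate the h^5 term (factor 2^5 = 32):
  (32·(-2.8764980) − (-2.8765085))/31 = -2.8764977

-2.87650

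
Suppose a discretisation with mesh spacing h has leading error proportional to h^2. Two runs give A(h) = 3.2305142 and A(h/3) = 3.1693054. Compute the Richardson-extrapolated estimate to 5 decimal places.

The leading error scales as h^2; refining by a factor of 3 reduces it by 3^2 = 9.
Extrapolated value = (9·A(h/3) − A(h)) / (9 − 1)
= (9·3.1693054 − 3.2305142) / 8
= 25.2932344 / 8 = 3.1616543

3.16165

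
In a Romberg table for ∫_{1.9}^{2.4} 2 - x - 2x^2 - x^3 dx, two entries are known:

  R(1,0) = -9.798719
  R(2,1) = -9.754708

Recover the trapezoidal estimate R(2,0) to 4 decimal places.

From R(2,1) = (4·R(2,0) − R(1,0))/3, solve for R(2,0):
4·R(2,0) = 3·(-9.754708) + (-9.798719) = -39.062843
R(2,0) = -9.765711

-9.7657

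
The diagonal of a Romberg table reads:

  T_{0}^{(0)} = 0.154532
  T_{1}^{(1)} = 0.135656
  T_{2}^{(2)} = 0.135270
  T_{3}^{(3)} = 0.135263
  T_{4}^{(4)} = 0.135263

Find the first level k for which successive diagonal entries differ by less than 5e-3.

|T_{1}^{(1)} − T_{0}^{(0)}| = 0.018876 ≥ 5e-3
|T_{2}^{(2)} − T_{1}^{(1)}| = 0.000386 < 5e-3

k = 2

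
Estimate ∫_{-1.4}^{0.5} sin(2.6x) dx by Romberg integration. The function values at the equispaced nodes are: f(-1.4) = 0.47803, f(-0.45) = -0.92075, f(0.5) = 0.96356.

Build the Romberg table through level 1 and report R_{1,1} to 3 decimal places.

-0.710

R_{0,0} (trapezoid, 1 panel, h=1.9000): 1.36951
R_{1,0} (trapezoid, 2 panels, h=0.9500): -0.18996
R_{1,1} = -0.18996 + (-0.18996 − 1.36951)/3 = -0.70978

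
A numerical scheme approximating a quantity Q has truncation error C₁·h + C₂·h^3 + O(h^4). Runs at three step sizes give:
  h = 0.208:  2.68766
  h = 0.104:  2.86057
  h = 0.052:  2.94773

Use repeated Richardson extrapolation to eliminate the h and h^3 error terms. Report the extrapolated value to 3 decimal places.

First eliminate the h term (factor 2^1 = 2):
  B₁ = (2·2.86057 − 2.68766)/1 = 3.03348
  B₂ = (2·2.94773 − 2.86057)/1 = 3.03489
Then eliminate the h^3 term (factor 2^3 = 8):
  (8·3.03489 − 3.03348)/7 = 3.03509

3.035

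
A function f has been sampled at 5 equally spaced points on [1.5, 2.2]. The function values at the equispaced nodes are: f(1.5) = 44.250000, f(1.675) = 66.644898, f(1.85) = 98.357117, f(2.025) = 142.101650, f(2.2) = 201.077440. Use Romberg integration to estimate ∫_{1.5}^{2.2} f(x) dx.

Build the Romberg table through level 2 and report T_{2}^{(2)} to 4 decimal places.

74.4914

T_{0}^{(0)} (trapezoid, 1 panel, h=0.7000): 85.864604
T_{1}^{(0)} (trapezoid, 2 panels, h=0.3500): 77.357293
T_{2}^{(0)} (trapezoid, 4 panels, h=0.1750): 75.209292
T_{1}^{(1)} = 77.357293 + (77.357293 − 85.864604)/3 = 74.521523
T_{2}^{(1)} = 75.209292 + (75.209292 − 77.357293)/3 = 74.493292
T_{2}^{(2)} = 74.493292 + (74.493292 − 74.521523)/15 = 74.491410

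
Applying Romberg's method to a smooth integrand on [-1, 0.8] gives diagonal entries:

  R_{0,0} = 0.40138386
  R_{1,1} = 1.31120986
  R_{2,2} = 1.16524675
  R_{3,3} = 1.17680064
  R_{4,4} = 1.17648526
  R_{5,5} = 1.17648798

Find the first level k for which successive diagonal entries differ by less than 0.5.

|R_{1,1} − R_{0,0}| = 0.90982600 ≥ 0.5
|R_{2,2} − R_{1,1}| = 0.14596311 < 0.5

k = 2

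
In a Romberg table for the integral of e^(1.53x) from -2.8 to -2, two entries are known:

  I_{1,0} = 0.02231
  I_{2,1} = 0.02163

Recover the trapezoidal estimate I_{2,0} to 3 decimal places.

0.022

From I_{2,1} = (4·I_{2,0} − I_{1,0})/3, solve for I_{2,0}:
4·I_{2,0} = 3·0.02163 + 0.02231 = 0.08720
I_{2,0} = 0.02180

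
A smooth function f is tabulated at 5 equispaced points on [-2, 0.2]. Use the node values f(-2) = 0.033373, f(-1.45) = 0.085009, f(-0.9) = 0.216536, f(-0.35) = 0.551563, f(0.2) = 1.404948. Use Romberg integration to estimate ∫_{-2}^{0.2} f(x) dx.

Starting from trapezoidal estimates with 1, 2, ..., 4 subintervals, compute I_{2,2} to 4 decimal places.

I_{0,0} (trapezoid, 1 panel, h=2.2000): 1.582153
I_{1,0} (trapezoid, 2 panels, h=1.1000): 1.029266
I_{2,0} (trapezoid, 4 panels, h=0.5500): 0.864748
I_{1,1} = 1.029266 + (1.029266 − 1.582153)/3 = 0.844970
I_{2,1} = 0.864748 + (0.864748 − 1.029266)/3 = 0.809909
I_{2,2} = 0.809909 + (0.809909 − 0.844970)/15 = 0.807572

0.8076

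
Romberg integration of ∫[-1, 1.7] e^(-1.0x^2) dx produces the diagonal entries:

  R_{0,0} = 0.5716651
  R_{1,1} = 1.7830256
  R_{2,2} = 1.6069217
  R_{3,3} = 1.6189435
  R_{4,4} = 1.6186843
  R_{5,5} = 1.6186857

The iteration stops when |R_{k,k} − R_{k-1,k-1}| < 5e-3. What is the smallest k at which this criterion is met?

k = 4

|R_{1,1} − R_{0,0}| = 1.2113605 ≥ 5e-3
|R_{2,2} − R_{1,1}| = 0.1761039 ≥ 5e-3
|R_{3,3} − R_{2,2}| = 0.0120218 ≥ 5e-3
|R_{4,4} − R_{3,3}| = 0.0002592 < 5e-3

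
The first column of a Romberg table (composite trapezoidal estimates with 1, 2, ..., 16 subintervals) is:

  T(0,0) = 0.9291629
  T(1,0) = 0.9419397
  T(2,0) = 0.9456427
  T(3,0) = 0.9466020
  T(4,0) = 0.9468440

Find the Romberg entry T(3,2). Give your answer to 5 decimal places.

Richardson extrapolation on the trapezoidal column (denominator 4−1=3):
T(2,1) = (4·0.9456427 − 0.9419397) / 3 = 0.9468770
T(3,1) = (4·0.9466020 − 0.9456427) / 3 = 0.9469218
T(3,2) = 0.9469218 + (0.9469218 − 0.9468770)/15 = 0.9469248

0.94692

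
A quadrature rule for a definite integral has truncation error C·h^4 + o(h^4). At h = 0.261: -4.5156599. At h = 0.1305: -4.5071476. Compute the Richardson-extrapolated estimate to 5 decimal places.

-4.50658

The leading error scales as h^4; refining by a factor of 2 reduces it by 2^4 = 16.
Extrapolated value = (16·A(h/2) − A(h)) / (16 − 1)
= (16·(-4.5071476) − (-4.5156599)) / 15
= -67.5987017 / 15 = -4.5065801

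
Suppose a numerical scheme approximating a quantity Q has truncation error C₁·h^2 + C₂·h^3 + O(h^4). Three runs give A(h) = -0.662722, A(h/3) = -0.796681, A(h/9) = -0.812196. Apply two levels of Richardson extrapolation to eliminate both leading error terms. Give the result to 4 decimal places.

First eliminate the h^2 term (factor 3^2 = 9):
  B₁ = (9·(-0.796681) − (-0.662722))/8 = -0.813426
  B₂ = (9·(-0.812196) − (-0.796681))/8 = -0.814135
Then eliminate the h^3 term (factor 3^3 = 27):
  (27·(-0.814135) − (-0.813426))/26 = -0.814162

-0.8142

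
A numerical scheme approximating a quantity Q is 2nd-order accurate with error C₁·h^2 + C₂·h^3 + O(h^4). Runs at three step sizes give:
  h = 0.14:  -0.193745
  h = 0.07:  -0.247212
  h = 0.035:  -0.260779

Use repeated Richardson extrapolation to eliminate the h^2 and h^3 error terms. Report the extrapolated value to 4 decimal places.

First eliminate the h^2 term (factor 2^2 = 4):
  B₁ = (4·(-0.247212) − (-0.193745))/3 = -0.265034
  B₂ = (4·(-0.260779) − (-0.247212))/3 = -0.265301
Then eliminate the h^3 term (factor 2^3 = 8):
  (8·(-0.265301) − (-0.265034))/7 = -0.265339

-0.2653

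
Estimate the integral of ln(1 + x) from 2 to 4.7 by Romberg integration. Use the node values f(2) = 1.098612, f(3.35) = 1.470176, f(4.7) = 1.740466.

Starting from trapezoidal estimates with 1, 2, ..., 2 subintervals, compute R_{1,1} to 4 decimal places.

3.9239

R_{0,0} (trapezoid, 1 panel, h=2.7000): 3.832755
R_{1,0} (trapezoid, 2 panels, h=1.3500): 3.901115
R_{1,1} = 3.901115 + (3.901115 − 3.832755)/3 = 3.923902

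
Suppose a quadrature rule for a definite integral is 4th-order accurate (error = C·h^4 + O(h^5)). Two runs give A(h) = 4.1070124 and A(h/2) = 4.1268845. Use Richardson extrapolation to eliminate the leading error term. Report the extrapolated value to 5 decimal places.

The leading error scales as h^4; refining by a factor of 2 reduces it by 2^4 = 16.
Extrapolated value = (16·A(h/2) − A(h)) / (16 − 1)
= (16·4.1268845 − 4.1070124) / 15
= 61.9231396 / 15 = 4.1282093

4.12821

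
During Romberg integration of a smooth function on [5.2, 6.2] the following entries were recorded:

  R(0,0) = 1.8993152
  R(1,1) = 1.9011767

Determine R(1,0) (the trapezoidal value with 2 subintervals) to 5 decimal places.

1.90071

From R(1,1) = (4·R(1,0) − R(0,0))/3, solve for R(1,0):
4·R(1,0) = 3·1.9011767 + 1.8993152 = 7.6028453
R(1,0) = 1.9007113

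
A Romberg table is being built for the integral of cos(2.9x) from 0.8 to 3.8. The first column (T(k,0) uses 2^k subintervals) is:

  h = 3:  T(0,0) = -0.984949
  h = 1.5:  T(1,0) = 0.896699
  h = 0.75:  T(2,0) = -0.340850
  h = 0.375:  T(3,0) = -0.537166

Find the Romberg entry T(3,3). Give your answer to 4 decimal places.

-0.5876

T(1,1) = (4·0.896699 − (-0.984949)) / 3 = 1.523915
T(2,1) = -0.340850 + (-0.340850 − 0.896699)/3 = -0.753366
T(3,1) = (4·(-0.537166) − (-0.340850)) / 3 = -0.602605
T(2,2) = -0.753366 + (-0.753366 − 1.523915)/15 = -0.905185
T(3,2) = (16·(-0.602605) − (-0.753366)) / 15 = -0.592554
T(3,3) = -0.592554 + (-0.592554 − (-0.905185))/63 = -0.587592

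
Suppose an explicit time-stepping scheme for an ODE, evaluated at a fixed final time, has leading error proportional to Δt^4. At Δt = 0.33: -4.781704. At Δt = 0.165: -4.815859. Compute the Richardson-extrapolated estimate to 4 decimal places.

The leading error scales as Δt^4; refining by a factor of 2 reduces it by 2^4 = 16.
Extrapolated value = (16·A(Δt/2) − A(Δt)) / (16 − 1)
= (16·(-4.815859) − (-4.781704)) / 15
= -72.272040 / 15 = -4.818136

-4.8181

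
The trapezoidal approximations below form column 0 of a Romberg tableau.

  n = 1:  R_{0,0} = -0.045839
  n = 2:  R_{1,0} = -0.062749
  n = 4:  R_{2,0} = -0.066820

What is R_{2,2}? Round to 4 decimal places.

Richardson extrapolation on the trapezoidal column (denominator 4−1=3):
R_{1,1} = (4·(-0.062749) − (-0.045839)) / 3 = -0.068386
R_{2,1} = -0.066820 + (-0.066820 − (-0.062749))/3 = -0.068177
R_{2,2} = -0.068177 + (-0.068177 − (-0.068386))/15 = -0.068163

-0.0682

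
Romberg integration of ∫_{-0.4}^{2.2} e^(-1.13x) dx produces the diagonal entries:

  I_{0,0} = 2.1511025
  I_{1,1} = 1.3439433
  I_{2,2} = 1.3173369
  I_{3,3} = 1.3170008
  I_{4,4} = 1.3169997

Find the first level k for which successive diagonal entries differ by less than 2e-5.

|I_{1,1} − I_{0,0}| = 0.8071592 ≥ 2e-5
|I_{2,2} − I_{1,1}| = 0.0266064 ≥ 2e-5
|I_{3,3} − I_{2,2}| = 0.0003361 ≥ 2e-5
|I_{4,4} − I_{3,3}| = 0.0000011 < 2e-5

k = 4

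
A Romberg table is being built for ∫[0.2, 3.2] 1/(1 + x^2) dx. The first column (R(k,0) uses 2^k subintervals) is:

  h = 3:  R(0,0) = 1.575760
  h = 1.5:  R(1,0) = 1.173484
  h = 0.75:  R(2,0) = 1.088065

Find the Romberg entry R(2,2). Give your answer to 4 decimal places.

1.0609

R(1,1) = 1.173484 + (1.173484 − 1.575760)/3 = 1.039392
R(2,1) = (4·1.088065 − 1.173484) / 3 = 1.059592
R(2,2) = 1.059592 + (1.059592 − 1.039392)/15 = 1.060939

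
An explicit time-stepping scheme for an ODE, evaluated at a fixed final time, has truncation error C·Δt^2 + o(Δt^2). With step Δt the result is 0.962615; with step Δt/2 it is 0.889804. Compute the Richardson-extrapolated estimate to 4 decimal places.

The leading error scales as Δt^2; refining by a factor of 2 reduces it by 2^2 = 4.
Extrapolated value = (4·A(Δt/2) − A(Δt)) / (4 − 1)
= (4·0.889804 − 0.962615) / 3
= 2.596601 / 3 = 0.865534

0.8655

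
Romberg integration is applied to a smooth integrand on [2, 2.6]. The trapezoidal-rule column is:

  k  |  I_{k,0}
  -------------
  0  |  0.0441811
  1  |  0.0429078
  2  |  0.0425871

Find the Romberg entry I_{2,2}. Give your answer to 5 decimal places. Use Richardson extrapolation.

0.04248

I_{1,1} = (4·0.0429078 − 0.0441811) / 3 = 0.0424834
I_{2,1} = (4·0.0425871 − 0.0429078) / 3 = 0.0424802
I_{2,2} = 0.0424802 + (0.0424802 − 0.0424834)/15 = 0.0424800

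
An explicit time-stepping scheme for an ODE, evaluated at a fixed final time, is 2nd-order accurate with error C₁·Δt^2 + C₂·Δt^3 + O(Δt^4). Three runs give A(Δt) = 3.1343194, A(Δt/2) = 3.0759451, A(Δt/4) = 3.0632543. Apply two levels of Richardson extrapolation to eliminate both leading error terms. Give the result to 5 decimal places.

3.05939

First eliminate the Δt^2 term (factor 2^2 = 4):
  B₁ = (4·3.0759451 − 3.1343194)/3 = 3.0564870
  B₂ = (4·3.0632543 − 3.0759451)/3 = 3.0590240
Then eliminate the Δt^3 term (factor 2^3 = 8):
  (8·3.0590240 − 3.0564870)/7 = 3.0593864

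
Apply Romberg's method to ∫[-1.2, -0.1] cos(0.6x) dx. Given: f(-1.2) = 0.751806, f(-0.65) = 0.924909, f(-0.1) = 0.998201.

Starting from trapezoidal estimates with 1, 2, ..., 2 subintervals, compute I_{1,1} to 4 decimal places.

I_{0,0} (trapezoid, 1 panel, h=1.1000): 0.962504
I_{1,0} (trapezoid, 2 panels, h=0.5500): 0.989952
I_{1,1} = 0.989952 + (0.989952 − 0.962504)/3 = 0.999101

0.9991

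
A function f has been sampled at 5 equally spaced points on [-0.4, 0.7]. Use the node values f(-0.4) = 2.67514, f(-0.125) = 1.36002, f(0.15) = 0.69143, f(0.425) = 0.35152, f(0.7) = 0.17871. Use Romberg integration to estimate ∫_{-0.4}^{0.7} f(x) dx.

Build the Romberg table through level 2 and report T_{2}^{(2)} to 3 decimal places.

1.015

T_{0}^{(0)} (trapezoid, 1 panel, h=1.1000): 1.56962
T_{1}^{(0)} (trapezoid, 2 panels, h=0.5500): 1.16510
T_{2}^{(0)} (trapezoid, 4 panels, h=0.2750): 1.05322
T_{1}^{(1)} = 1.16510 + (1.16510 − 1.56962)/3 = 1.03026
T_{2}^{(1)} = 1.05322 + (1.05322 − 1.16510)/3 = 1.01593
T_{2}^{(2)} = 1.01593 + (1.01593 − 1.03026)/15 = 1.01497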